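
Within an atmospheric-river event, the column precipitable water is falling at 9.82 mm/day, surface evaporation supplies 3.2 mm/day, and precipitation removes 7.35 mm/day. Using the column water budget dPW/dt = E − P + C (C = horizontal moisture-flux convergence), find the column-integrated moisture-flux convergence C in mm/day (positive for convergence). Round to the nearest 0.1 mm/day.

dPW/dt = -9.82 mm/day.
C = dPW/dt − E + P = (-9.82) − 3.2 + 7.35 = -5.7 mm/day.

C ≈ -5.7 mm/day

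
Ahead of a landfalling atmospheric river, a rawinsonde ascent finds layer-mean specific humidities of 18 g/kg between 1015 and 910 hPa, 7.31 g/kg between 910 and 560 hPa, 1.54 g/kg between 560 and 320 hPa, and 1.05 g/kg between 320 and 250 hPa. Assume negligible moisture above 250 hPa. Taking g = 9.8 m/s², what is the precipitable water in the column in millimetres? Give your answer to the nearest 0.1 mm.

PW ≈ 49.9 mm

Precipitable water is the column-integrated vapour mass per unit area: PW = (1/g) Σ q̄ Δp, with q in kg/kg and Δp in Pa (1 kg/m² of water = 1 mm).
Layer 1015–910 hPa: Δp = 105 hPa = 10500 Pa, q̄ = 0.018 kg/kg → 0.018 × 10500 / 9.8 = 19.29 mm
Layer 910–560 hPa: Δp = 350 hPa = 35000 Pa, q̄ = 0.00731 kg/kg → 0.00731 × 35000 / 9.8 = 26.11 mm
Layer 560–320 hPa: Δp = 240 hPa = 24000 Pa, q̄ = 0.00154 kg/kg → 0.00154 × 24000 / 9.8 = 3.77 mm
Layer 320–250 hPa: Δp = 70 hPa = 7000 Pa, q̄ = 0.00105 kg/kg → 0.00105 × 7000 / 9.8 = 0.75 mm
PW = 19.29 + 26.11 + 3.77 + 0.75 = 49.92 ≈ 49.9 mm.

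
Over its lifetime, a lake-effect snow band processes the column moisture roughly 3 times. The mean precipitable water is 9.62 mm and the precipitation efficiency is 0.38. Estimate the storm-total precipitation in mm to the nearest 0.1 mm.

precipitation ≈ 11.0 mm

Each cycle deposits ε × PW = 0.38 × 9.62 = 3.6556 mm.
Over 3 cycles: 3 × 3.6556 = 11.0 mm.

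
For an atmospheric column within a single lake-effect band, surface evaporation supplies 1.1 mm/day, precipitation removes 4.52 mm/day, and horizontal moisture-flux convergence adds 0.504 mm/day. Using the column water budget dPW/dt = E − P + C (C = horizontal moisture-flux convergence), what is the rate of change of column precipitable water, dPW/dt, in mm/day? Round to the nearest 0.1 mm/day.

dPW/dt ≈ -2.9 mm/day

dPW/dt = E − P + C = 1.1 − 4.52 + (0.504) = -2.9 mm/day.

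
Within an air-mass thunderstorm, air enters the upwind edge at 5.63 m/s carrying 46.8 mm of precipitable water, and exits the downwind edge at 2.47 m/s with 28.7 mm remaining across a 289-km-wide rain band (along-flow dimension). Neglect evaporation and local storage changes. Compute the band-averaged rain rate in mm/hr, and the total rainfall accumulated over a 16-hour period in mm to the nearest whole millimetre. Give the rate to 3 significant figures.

Column moisture flux per unit crosswind length is F = V × PW.
Inflow: F_in = 5.63 × 46.8 = 263.484 mm·m/s
Outflow: F_out = 2.47 × 28.7 = 70.889 mm·m/s
Steady-state rate R = (F_in − F_out)/L = (263.484 − 70.889) / 289000 m = 6.664e-04 mm/s.
R = 6.664e-04 × 3600 = 2.40 mm/hr.
Over 16 h: total = 2.40 × 16 = 38.4 ≈ 38 mm.

R ≈ 2.40 mm/hr; total ≈ 38 mm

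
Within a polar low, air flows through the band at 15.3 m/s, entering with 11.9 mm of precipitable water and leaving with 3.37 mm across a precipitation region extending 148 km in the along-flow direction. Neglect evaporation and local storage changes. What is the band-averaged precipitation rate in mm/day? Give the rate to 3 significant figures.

Column moisture flux per unit crosswind length is F = V × PW.
Inflow: F_in = 15.3 × 11.9 = 182.07 mm·m/s
Outflow: F_out = 15.3 × 3.37 = 51.561 mm·m/s
Steady-state rate R = (F_in − F_out)/L = (182.07 − 51.561) / 148000 m = 8.818e-04 mm/s.
R = 8.818e-04 × 3600 × 24 = 76.2 mm/day.

R ≈ 76.2 mm/day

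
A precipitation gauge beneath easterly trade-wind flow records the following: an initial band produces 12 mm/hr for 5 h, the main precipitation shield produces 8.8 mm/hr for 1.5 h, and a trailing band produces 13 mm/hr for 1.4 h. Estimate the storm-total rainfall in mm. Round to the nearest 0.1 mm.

Total = Σ Rᵢ Δtᵢ = 12 × 5 + 8.8 × 1.5 + 13 × 1.4
      = 60 + 13.2 + 18.2 = 91.4 mm.

total ≈ 91.4 mm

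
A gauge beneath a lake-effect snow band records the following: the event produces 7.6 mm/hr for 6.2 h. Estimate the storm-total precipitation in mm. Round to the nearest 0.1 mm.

Total = Σ Rᵢ Δtᵢ = 7.6 × 6.2
      = 47.12 = 47.1 mm.

total ≈ 47.1 mm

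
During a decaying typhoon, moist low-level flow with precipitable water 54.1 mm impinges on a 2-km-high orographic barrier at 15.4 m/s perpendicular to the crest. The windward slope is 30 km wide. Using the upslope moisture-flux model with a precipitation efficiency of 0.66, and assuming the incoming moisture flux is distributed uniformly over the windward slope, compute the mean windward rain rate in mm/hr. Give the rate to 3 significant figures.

R ≈ 66.0 mm/hr

Incoming column moisture flux per unit ridge length: F = V × PW = 15.4 × 54.1 = 833.14 mm·m/s.
Spread over the 30 km slope with efficiency ε = 0.66: R = ε·F/W = 0.66 × 833.14 / 30000 m = 1.833e-02 mm/s.
R = 1.833e-02 × 3600 = 66.0 mm/hr.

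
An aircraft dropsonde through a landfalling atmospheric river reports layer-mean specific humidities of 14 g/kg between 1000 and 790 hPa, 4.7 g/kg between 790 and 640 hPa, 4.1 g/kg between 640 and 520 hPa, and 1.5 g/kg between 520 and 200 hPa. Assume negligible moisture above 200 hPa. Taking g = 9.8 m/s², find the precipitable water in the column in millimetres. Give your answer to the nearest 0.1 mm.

Precipitable water is the column-integrated vapour mass per unit area: PW = (1/g) Σ q̄ Δp, with q in kg/kg and Δp in Pa (1 kg/m² of water = 1 mm).
Layer 1000–790 hPa: Δp = 210 hPa = 21000 Pa, q̄ = 0.014 kg/kg → 0.014 × 21000 / 9.8 = 30.00 mm
Layer 790–640 hPa: Δp = 150 hPa = 15000 Pa, q̄ = 0.0047 kg/kg → 0.0047 × 15000 / 9.8 = 7.19 mm
Layer 640–520 hPa: Δp = 120 hPa = 12000 Pa, q̄ = 0.0041 kg/kg → 0.0041 × 12000 / 9.8 = 5.02 mm
Layer 520–200 hPa: Δp = 320 hPa = 32000 Pa, q̄ = 0.0015 kg/kg → 0.0015 × 32000 / 9.8 = 4.90 mm
PW = 30.00 + 7.19 + 5.02 + 4.90 = 47.11 ≈ 47.1 mm.

PW ≈ 47.1 mm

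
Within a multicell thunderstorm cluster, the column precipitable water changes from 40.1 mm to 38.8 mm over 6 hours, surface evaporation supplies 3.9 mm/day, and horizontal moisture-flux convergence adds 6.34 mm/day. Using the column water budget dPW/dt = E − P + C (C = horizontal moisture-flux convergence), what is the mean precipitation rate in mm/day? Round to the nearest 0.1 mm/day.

dPW/dt = (38.8 − 40.1) mm / (6/24 day) = -5.200 mm/day.
P = E + C − dPW/dt = 3.9 + (6.34) − (-5.200) = 15.4 mm/day.

P ≈ 15.4 mm/day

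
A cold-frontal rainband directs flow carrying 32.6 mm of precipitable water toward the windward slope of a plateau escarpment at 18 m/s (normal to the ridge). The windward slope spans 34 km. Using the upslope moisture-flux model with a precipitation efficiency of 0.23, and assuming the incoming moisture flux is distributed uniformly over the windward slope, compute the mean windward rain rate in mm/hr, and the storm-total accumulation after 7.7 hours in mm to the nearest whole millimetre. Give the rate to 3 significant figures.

R ≈ 14.3 mm/hr; total ≈ 110 mm

Incoming column moisture flux per unit ridge length: F = V × PW = 18 × 32.6 = 586.8 mm·m/s.
Spread over the 34 km slope with efficiency ε = 0.23: R = ε·F/W = 0.23 × 586.8 / 34000 m = 3.970e-03 mm/s.
R = 3.970e-03 × 3600 = 14.3 mm/hr.
Over 7.7 h: total = 14.3 × 7.7 = 110.11 ≈ 110 mm.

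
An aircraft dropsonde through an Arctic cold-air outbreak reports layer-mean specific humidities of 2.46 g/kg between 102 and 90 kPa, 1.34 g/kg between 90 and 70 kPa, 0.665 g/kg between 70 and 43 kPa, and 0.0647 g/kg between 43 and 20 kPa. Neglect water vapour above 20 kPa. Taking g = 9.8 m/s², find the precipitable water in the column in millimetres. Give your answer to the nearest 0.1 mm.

PW ≈ 7.7 mm

Precipitable water is the column-integrated vapour mass per unit area: PW = (1/g) Σ q̄ Δp, with q in kg/kg and Δp in Pa (1 kg/m² of water = 1 mm).
Layer 102–90 kPa: Δp = 120 hPa = 12000 Pa, q̄ = 0.00246 kg/kg → 0.00246 × 12000 / 9.8 = 3.01 mm
Layer 90–70 kPa: Δp = 200 hPa = 20000 Pa, q̄ = 0.00134 kg/kg → 0.00134 × 20000 / 9.8 = 2.73 mm
Layer 70–43 kPa: Δp = 270 hPa = 27000 Pa, q̄ = 0.000665 kg/kg → 0.000665 × 27000 / 9.8 = 1.83 mm
Layer 43–20 kPa: Δp = 230 hPa = 23000 Pa, q̄ = 6.47e-05 kg/kg → 6.47e-05 × 23000 / 9.8 = 0.15 mm
PW = 3.01 + 2.73 + 1.83 + 0.15 = 7.72 ≈ 7.7 mm.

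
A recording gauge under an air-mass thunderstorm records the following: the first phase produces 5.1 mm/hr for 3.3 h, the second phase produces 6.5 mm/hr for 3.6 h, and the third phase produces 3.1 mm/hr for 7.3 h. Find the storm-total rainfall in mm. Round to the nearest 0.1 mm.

Total = Σ Rᵢ Δtᵢ = 5.1 × 3.3 + 6.5 × 3.6 + 3.1 × 7.3
      = 16.83 + 23.4 + 22.63 = 62.9 mm.

total ≈ 62.9 mm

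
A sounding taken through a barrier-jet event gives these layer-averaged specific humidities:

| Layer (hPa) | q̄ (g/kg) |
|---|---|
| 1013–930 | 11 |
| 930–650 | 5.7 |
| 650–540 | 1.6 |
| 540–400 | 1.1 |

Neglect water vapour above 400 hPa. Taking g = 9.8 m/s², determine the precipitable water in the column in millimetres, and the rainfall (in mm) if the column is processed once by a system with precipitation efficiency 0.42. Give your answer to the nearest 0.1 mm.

Precipitable water is the column-integrated vapour mass per unit area: PW = (1/g) Σ q̄ Δp, with q in kg/kg and Δp in Pa (1 kg/m² of water = 1 mm).
Layer 1013–930 hPa: Δp = 83 hPa = 8300 Pa, q̄ = 0.011 kg/kg → 0.011 × 8300 / 9.8 = 9.32 mm
Layer 930–650 hPa: Δp = 280 hPa = 28000 Pa, q̄ = 0.0057 kg/kg → 0.0057 × 28000 / 9.8 = 16.29 mm
Layer 650–540 hPa: Δp = 110 hPa = 11000 Pa, q̄ = 0.0016 kg/kg → 0.0016 × 11000 / 9.8 = 1.80 mm
Layer 540–400 hPa: Δp = 140 hPa = 14000 Pa, q̄ = 0.0011 kg/kg → 0.0011 × 14000 / 9.8 = 1.57 mm
PW = 9.32 + 16.29 + 1.80 + 1.57 = 28.98 ≈ 29.0 mm.
Rainfall = ε × PW = 0.42 × 29.0 = 12.2 mm.

PW ≈ 29.0 mm; rainfall ≈ 12.2 mm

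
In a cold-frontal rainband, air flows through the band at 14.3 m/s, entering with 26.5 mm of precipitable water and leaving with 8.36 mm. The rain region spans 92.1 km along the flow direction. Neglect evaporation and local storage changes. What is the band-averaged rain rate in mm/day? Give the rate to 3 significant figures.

R ≈ 243 mm/day

Column moisture flux per unit crosswind length is F = V × PW.
Inflow: F_in = 14.3 × 26.5 = 378.95 mm·m/s
Outflow: F_out = 14.3 × 8.36 = 119.548 mm·m/s
Steady-state rate R = (F_in − F_out)/L = (378.95 − 119.548) / 92100 m = 2.817e-03 mm/s.
R = 2.817e-03 × 3600 × 24 = 243 mm/day.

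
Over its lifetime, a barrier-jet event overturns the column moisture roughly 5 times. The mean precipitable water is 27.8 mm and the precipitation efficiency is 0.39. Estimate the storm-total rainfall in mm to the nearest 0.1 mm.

rainfall ≈ 54.2 mm

Each cycle deposits ε × PW = 0.39 × 27.8 = 10.842 mm.
Over 5 cycles: 5 × 10.842 = 54.2 mm.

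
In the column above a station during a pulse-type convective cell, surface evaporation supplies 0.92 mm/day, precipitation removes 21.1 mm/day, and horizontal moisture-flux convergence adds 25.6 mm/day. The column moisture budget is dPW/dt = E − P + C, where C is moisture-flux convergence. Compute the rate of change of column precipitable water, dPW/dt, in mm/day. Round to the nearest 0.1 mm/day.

dPW/dt = E − P + C = 0.92 − 21.1 + (25.6) = 5.4 mm/day.

dPW/dt ≈ 5.4 mm/day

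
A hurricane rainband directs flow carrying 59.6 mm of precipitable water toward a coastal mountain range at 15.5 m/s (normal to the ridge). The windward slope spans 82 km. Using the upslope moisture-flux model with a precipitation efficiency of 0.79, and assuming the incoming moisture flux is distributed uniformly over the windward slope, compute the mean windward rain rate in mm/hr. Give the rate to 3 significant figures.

R ≈ 32.0 mm/hr

Incoming column moisture flux per unit ridge length: F = V × PW = 15.5 × 59.6 = 923.8 mm·m/s.
Spread over the 82 km slope with efficiency ε = 0.79: R = ε·F/W = 0.79 × 923.8 / 82000 m = 8.900e-03 mm/s.
R = 8.900e-03 × 3600 = 32.0 mm/hr.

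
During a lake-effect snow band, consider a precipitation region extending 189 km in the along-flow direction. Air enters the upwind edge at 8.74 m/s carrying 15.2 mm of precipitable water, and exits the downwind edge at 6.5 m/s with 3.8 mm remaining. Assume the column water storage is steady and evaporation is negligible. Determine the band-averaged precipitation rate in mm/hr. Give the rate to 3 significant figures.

Column moisture flux per unit crosswind length is F = V × PW.
Inflow: F_in = 8.74 × 15.2 = 132.848 mm·m/s
Outflow: F_out = 6.5 × 3.8 = 24.7 mm·m/s
Steady-state rate R = (F_in − F_out)/L = (132.848 − 24.7) / 189000 m = 5.722e-04 mm/s.
R = 5.722e-04 × 3600 = 2.06 mm/hr.

R ≈ 2.06 mm/hr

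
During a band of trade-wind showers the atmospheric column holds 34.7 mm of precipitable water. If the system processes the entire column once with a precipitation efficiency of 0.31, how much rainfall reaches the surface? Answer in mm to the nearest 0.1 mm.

rainfall ≈ 10.8 mm

Rainfall = ε × PW = 0.31 × 34.7 = 10.8 mm.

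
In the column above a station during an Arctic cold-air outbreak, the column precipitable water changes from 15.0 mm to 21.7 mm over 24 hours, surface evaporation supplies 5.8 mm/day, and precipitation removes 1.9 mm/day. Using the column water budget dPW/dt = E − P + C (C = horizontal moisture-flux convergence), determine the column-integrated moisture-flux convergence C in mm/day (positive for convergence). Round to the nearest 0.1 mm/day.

C ≈ 2.8 mm/day

dPW/dt = (21.7 − 15.0) mm / (24/24 day) = +6.700 mm/day.
C = dPW/dt − E + P = (+6.700) − 5.8 + 1.9 = 2.8 mm/day.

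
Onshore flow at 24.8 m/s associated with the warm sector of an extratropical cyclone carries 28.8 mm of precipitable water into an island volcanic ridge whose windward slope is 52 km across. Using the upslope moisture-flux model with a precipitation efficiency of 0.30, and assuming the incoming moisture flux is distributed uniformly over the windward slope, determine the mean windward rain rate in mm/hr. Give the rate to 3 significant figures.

R ≈ 14.8 mm/hr

Incoming column moisture flux per unit ridge length: F = V × PW = 24.8 × 28.8 = 714.24 mm·m/s.
Spread over the 52 km slope with efficiency ε = 0.30: R = ε·F/W = 0.30 × 714.24 / 52000 m = 4.121e-03 mm/s.
R = 4.121e-03 × 3600 = 14.8 mm/hr.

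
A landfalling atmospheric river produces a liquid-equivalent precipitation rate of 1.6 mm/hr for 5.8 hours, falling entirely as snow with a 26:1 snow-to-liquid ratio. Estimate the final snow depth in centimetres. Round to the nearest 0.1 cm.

Liquid-equivalent depth = 1.6 × 5.8 = 9.28 mm.
Snow depth = 9.28 mm × 26 = 241.28 mm = 24.1 cm.

snow depth ≈ 24.1 cm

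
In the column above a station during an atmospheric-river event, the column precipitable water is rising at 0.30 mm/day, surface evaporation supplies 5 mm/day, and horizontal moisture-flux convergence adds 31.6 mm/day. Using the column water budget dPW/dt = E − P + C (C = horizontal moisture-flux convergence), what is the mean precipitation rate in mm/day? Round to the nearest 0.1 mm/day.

P ≈ 36.3 mm/day

dPW/dt = +0.30 mm/day.
P = E + C − dPW/dt = 5 + (31.6) − (+0.30) = 36.3 mm/day.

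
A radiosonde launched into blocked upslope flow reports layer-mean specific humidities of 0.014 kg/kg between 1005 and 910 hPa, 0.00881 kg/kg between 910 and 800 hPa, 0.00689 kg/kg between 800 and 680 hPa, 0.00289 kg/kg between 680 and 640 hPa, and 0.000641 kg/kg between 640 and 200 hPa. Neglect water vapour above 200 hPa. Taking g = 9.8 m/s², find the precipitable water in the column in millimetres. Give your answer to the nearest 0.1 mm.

Precipitable water is the column-integrated vapour mass per unit area: PW = (1/g) Σ q̄ Δp, with q in kg/kg and Δp in Pa (1 kg/m² of water = 1 mm).
Layer 1005–910 hPa: Δp = 95 hPa = 9500 Pa, q̄ = 0.014 kg/kg → 0.014 × 9500 / 9.8 = 13.57 mm
Layer 910–800 hPa: Δp = 110 hPa = 11000 Pa, q̄ = 0.00881 kg/kg → 0.00881 × 11000 / 9.8 = 9.89 mm
Layer 800–680 hPa: Δp = 120 hPa = 12000 Pa, q̄ = 0.00689 kg/kg → 0.00689 × 12000 / 9.8 = 8.44 mm
Layer 680–640 hPa: Δp = 40 hPa = 4000 Pa, q̄ = 0.00289 kg/kg → 0.00289 × 4000 / 9.8 = 1.18 mm
Layer 640–200 hPa: Δp = 440 hPa = 44000 Pa, q̄ = 0.000641 kg/kg → 0.000641 × 44000 / 9.8 = 2.88 mm
PW = 13.57 + 9.89 + 8.44 + 1.18 + 2.88 = 35.96 ≈ 36.0 mm.

PW ≈ 36.0 mm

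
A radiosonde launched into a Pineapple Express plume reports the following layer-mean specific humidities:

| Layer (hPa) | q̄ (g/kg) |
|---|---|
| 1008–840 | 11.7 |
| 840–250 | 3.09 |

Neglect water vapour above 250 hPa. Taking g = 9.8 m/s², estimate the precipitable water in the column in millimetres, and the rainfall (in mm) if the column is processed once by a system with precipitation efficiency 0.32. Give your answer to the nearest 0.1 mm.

PW ≈ 38.7 mm; rainfall ≈ 12.4 mm

Precipitable water is the column-integrated vapour mass per unit area: PW = (1/g) Σ q̄ Δp, with q in kg/kg and Δp in Pa (1 kg/m² of water = 1 mm).
Layer 1008–840 hPa: Δp = 168 hPa = 16800 Pa, q̄ = 0.0117 kg/kg → 0.0117 × 16800 / 9.8 = 20.06 mm
Layer 840–250 hPa: Δp = 590 hPa = 59000 Pa, q̄ = 0.00309 kg/kg → 0.00309 × 59000 / 9.8 = 18.60 mm
PW = 20.06 + 18.60 = 38.66 ≈ 38.7 mm.
Rainfall = ε × PW = 0.32 × 38.7 = 12.4 mm.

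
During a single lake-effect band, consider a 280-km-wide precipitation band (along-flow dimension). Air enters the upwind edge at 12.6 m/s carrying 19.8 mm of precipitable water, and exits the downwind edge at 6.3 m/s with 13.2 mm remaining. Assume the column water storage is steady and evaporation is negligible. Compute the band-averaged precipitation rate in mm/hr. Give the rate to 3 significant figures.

R ≈ 2.14 mm/hr

Column moisture flux per unit crosswind length is F = V × PW.
Inflow: F_in = 12.6 × 19.8 = 249.48 mm·m/s
Outflow: F_out = 6.3 × 13.2 = 83.16 mm·m/s
Steady-state rate R = (F_in − F_out)/L = (249.48 − 83.16) / 280000 m = 5.940e-04 mm/s.
R = 5.940e-04 × 3600 = 2.14 mm/hr.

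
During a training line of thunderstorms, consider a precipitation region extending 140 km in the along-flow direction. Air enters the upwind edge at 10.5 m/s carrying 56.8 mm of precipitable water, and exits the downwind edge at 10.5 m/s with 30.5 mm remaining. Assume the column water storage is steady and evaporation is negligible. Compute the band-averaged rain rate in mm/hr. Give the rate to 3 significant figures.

R ≈ 7.10 mm/hr

Column moisture flux per unit crosswind length is F = V × PW.
Inflow: F_in = 10.5 × 56.8 = 596.4 mm·m/s
Outflow: F_out = 10.5 × 30.5 = 320.25 mm·m/s
Steady-state rate R = (F_in − F_out)/L = (596.4 − 320.25) / 140000 m = 1.972e-03 mm/s.
R = 1.972e-03 × 3600 = 7.10 mm/hr.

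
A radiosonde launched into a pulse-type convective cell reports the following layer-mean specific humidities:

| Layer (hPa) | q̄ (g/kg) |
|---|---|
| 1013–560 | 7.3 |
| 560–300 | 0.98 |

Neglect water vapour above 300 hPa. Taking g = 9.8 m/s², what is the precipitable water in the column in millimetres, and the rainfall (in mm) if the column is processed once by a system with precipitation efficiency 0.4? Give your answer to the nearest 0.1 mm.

PW ≈ 36.3 mm; rainfall ≈ 14.5 mm

Precipitable water is the column-integrated vapour mass per unit area: PW = (1/g) Σ q̄ Δp, with q in kg/kg and Δp in Pa (1 kg/m² of water = 1 mm).
Layer 1013–560 hPa: Δp = 453 hPa = 45300 Pa, q̄ = 0.0073 kg/kg → 0.0073 × 45300 / 9.8 = 33.74 mm
Layer 560–300 hPa: Δp = 260 hPa = 26000 Pa, q̄ = 0.00098 kg/kg → 0.00098 × 26000 / 9.8 = 2.60 mm
PW = 33.74 + 2.60 = 36.34 ≈ 36.3 mm.
Rainfall = ε × PW = 0.4 × 36.3 = 14.5 mm.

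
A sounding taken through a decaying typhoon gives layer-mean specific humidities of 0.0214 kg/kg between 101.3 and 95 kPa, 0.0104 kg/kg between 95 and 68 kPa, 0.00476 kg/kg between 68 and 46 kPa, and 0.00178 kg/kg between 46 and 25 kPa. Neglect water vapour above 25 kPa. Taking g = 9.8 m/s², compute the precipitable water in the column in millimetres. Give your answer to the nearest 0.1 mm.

PW ≈ 56.9 mm

Precipitable water is the column-integrated vapour mass per unit area: PW = (1/g) Σ q̄ Δp, with q in kg/kg and Δp in Pa (1 kg/m² of water = 1 mm).
Layer 101.3–95 kPa: Δp = 63 hPa = 6300 Pa, q̄ = 0.0214 kg/kg → 0.0214 × 6300 / 9.8 = 13.76 mm
Layer 95–68 kPa: Δp = 270 hPa = 27000 Pa, q̄ = 0.0104 kg/kg → 0.0104 × 27000 / 9.8 = 28.65 mm
Layer 68–46 kPa: Δp = 220 hPa = 22000 Pa, q̄ = 0.00476 kg/kg → 0.00476 × 22000 / 9.8 = 10.69 mm
Layer 46–25 kPa: Δp = 210 hPa = 21000 Pa, q̄ = 0.00178 kg/kg → 0.00178 × 21000 / 9.8 = 3.81 mm
PW = 13.76 + 28.65 + 10.69 + 3.81 = 56.91 ≈ 56.9 mm.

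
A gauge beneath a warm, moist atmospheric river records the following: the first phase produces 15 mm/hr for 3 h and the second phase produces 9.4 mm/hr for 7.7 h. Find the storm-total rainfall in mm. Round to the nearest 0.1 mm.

Total = Σ Rᵢ Δtᵢ = 15 × 3 + 9.4 × 7.7
      = 45 + 72.38 = 117.4 mm.

total ≈ 117.4 mm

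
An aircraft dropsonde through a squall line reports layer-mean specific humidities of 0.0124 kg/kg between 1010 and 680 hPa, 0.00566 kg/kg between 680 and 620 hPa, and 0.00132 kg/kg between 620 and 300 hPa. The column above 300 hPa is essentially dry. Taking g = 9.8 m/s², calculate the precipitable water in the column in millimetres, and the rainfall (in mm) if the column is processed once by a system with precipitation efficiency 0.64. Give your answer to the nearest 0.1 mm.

PW ≈ 49.5 mm; rainfall ≈ 31.7 mm

Precipitable water is the column-integrated vapour mass per unit area: PW = (1/g) Σ q̄ Δp, with q in kg/kg and Δp in Pa (1 kg/m² of water = 1 mm).
Layer 1010–680 hPa: Δp = 330 hPa = 33000 Pa, q̄ = 0.0124 kg/kg → 0.0124 × 33000 / 9.8 = 41.76 mm
Layer 680–620 hPa: Δp = 60 hPa = 6000 Pa, q̄ = 0.00566 kg/kg → 0.00566 × 6000 / 9.8 = 3.47 mm
Layer 620–300 hPa: Δp = 320 hPa = 32000 Pa, q̄ = 0.00132 kg/kg → 0.00132 × 32000 / 9.8 = 4.31 mm
PW = 41.76 + 3.47 + 4.31 = 49.54 ≈ 49.5 mm.
Rainfall = ε × PW = 0.64 × 49.5 = 31.7 mm.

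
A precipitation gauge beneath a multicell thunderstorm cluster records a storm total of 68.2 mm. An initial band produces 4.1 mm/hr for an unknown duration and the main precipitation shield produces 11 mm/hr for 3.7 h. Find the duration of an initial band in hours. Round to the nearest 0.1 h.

duration ≈ 6.7 h

Known phases: 11 × 3.7 = 40.7 mm.
Remaining depth = 68.2 − 40.7 = 27.5 mm.
Duration = 27.5 / 4.1 = 6.7 h.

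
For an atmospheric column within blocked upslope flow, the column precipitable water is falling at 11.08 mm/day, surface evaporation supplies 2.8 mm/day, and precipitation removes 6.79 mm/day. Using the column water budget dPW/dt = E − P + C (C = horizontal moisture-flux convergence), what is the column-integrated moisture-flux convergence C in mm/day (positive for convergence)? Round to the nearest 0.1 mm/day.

dPW/dt = -11.08 mm/day.
C = dPW/dt − E + P = (-11.08) − 2.8 + 6.79 = -7.1 mm/day.

C ≈ -7.1 mm/day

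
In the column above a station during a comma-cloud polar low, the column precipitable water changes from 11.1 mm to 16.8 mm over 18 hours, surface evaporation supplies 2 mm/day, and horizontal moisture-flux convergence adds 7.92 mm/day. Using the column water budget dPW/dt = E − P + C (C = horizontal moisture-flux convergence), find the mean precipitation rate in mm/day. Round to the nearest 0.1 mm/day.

P ≈ 2.3 mm/day

dPW/dt = (16.8 − 11.1) mm / (18/24 day) = +7.600 mm/day.
P = E + C − dPW/dt = 2 + (7.92) − (+7.600) = 2.3 mm/day.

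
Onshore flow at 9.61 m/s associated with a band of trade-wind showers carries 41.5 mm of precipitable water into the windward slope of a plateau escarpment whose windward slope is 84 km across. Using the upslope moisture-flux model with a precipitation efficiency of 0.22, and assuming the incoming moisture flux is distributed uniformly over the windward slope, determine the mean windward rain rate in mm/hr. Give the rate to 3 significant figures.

Incoming column moisture flux per unit ridge length: F = V × PW = 9.61 × 41.5 = 398.815 mm·m/s.
Spread over the 84 km slope with efficiency ε = 0.22: R = ε·F/W = 0.22 × 398.815 / 84000 m = 1.045e-03 mm/s.
R = 1.045e-03 × 3600 = 3.76 mm/hr.

R ≈ 3.76 mm/hr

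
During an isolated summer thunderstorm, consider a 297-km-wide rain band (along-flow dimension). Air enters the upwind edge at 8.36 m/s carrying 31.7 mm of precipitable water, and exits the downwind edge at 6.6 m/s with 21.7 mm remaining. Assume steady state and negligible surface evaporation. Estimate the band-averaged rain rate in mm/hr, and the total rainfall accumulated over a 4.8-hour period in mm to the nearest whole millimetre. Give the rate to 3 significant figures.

Column moisture flux per unit crosswind length is F = V × PW.
Inflow: F_in = 8.36 × 31.7 = 265.012 mm·m/s
Outflow: F_out = 6.6 × 21.7 = 143.22 mm·m/s
Steady-state rate R = (F_in − F_out)/L = (265.012 − 143.22) / 297000 m = 4.101e-04 mm/s.
R = 4.101e-04 × 3600 = 1.48 mm/hr.
Over 4.8 h: total = 1.48 × 4.8 = 7.104 ≈ 7 mm.

R ≈ 1.48 mm/hr; total ≈ 7 mm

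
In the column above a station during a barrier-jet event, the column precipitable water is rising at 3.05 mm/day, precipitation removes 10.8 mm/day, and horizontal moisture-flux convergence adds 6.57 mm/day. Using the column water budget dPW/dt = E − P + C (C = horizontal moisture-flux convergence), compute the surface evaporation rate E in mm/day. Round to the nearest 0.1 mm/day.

dPW/dt = +3.05 mm/day.
E = dPW/dt + P − C = (+3.05) + 10.8 − (6.57) = 7.3 mm/day.

E ≈ 7.3 mm/day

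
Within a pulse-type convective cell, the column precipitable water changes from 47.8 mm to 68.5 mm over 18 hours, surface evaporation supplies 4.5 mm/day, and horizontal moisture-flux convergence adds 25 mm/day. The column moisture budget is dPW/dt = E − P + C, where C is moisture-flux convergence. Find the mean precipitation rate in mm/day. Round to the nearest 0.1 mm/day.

P ≈ 1.9 mm/day

dPW/dt = (68.5 − 47.8) mm / (18/24 day) = +27.600 mm/day.
P = E + C − dPW/dt = 4.5 + (25) − (+27.600) = 1.9 mm/day.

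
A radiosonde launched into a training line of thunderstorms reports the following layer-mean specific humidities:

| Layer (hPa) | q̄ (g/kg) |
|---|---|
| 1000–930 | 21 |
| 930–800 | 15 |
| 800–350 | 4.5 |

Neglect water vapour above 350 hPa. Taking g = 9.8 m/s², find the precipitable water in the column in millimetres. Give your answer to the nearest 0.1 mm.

PW ≈ 55.6 mm

Precipitable water is the column-integrated vapour mass per unit area: PW = (1/g) Σ q̄ Δp, with q in kg/kg and Δp in Pa (1 kg/m² of water = 1 mm).
Layer 1000–930 hPa: Δp = 70 hPa = 7000 Pa, q̄ = 0.021 kg/kg → 0.021 × 7000 / 9.8 = 15.00 mm
Layer 930–800 hPa: Δp = 130 hPa = 13000 Pa, q̄ = 0.015 kg/kg → 0.015 × 13000 / 9.8 = 19.90 mm
Layer 800–350 hPa: Δp = 450 hPa = 45000 Pa, q̄ = 0.0045 kg/kg → 0.0045 × 45000 / 9.8 = 20.66 mm
PW = 15.00 + 19.90 + 20.66 = 55.56 ≈ 55.6 mm.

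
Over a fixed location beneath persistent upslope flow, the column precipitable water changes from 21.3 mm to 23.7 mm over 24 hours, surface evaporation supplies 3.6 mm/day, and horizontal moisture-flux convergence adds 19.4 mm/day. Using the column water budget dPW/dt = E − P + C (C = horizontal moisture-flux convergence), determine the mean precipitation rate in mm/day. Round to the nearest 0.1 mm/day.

dPW/dt = (23.7 − 21.3) mm / (24/24 day) = +2.400 mm/day.
P = E + C − dPW/dt = 3.6 + (19.4) − (+2.400) = 20.6 mm/day.

P ≈ 20.6 mm/day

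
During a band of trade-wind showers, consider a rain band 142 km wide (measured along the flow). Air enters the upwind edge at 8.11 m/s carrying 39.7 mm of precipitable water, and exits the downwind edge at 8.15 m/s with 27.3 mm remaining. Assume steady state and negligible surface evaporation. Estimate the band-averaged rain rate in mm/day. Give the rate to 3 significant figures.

R ≈ 60.5 mm/day

Column moisture flux per unit crosswind length is F = V × PW.
Inflow: F_in = 8.11 × 39.7 = 321.967 mm·m/s
Outflow: F_out = 8.15 × 27.3 = 222.495 mm·m/s
Steady-state rate R = (F_in − F_out)/L = (321.967 − 222.495) / 142000 m = 7.005e-04 mm/s.
R = 7.005e-04 × 3600 × 24 = 60.5 mm/day.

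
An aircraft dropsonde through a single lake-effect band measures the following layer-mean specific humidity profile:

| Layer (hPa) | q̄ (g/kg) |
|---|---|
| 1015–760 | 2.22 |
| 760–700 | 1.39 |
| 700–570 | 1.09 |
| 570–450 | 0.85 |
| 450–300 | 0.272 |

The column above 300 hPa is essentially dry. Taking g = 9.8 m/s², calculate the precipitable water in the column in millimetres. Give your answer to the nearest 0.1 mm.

PW ≈ 9.5 mm

Precipitable water is the column-integrated vapour mass per unit area: PW = (1/g) Σ q̄ Δp, with q in kg/kg and Δp in Pa (1 kg/m² of water = 1 mm).
Layer 1015–760 hPa: Δp = 255 hPa = 25500 Pa, q̄ = 0.00222 kg/kg → 0.00222 × 25500 / 9.8 = 5.78 mm
Layer 760–700 hPa: Δp = 60 hPa = 6000 Pa, q̄ = 0.00139 kg/kg → 0.00139 × 6000 / 9.8 = 0.85 mm
Layer 700–570 hPa: Δp = 130 hPa = 13000 Pa, q̄ = 0.00109 kg/kg → 0.00109 × 13000 / 9.8 = 1.45 mm
Layer 570–450 hPa: Δp = 120 hPa = 12000 Pa, q̄ = 0.00085 kg/kg → 0.00085 × 12000 / 9.8 = 1.04 mm
Layer 450–300 hPa: Δp = 150 hPa = 15000 Pa, q̄ = 0.000272 kg/kg → 0.000272 × 15000 / 9.8 = 0.42 mm
PW = 5.78 + 0.85 + 1.45 + 1.04 + 0.42 = 9.54 ≈ 9.5 mm.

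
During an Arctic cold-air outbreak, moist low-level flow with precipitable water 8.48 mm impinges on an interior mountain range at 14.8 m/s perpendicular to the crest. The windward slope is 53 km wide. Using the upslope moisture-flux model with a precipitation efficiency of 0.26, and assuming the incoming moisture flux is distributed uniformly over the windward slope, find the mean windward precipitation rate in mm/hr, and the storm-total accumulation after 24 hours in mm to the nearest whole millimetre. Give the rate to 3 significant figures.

Incoming column moisture flux per unit ridge length: F = V × PW = 14.8 × 8.48 = 125.504 mm·m/s.
Spread over the 53 km slope with efficiency ε = 0.26: R = ε·F/W = 0.26 × 125.504 / 53000 m = 6.157e-04 mm/s.
R = 6.157e-04 × 3600 = 2.22 mm/hr.
Over 24 h: total = 2.22 × 24 = 53.28 ≈ 53 mm.

R ≈ 2.22 mm/hr; total ≈ 53 mm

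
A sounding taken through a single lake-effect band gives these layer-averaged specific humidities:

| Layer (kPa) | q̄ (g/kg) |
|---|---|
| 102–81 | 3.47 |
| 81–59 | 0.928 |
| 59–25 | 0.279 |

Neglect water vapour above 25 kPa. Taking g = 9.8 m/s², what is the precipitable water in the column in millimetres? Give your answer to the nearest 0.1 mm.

Precipitable water is the column-integrated vapour mass per unit area: PW = (1/g) Σ q̄ Δp, with q in kg/kg and Δp in Pa (1 kg/m² of water = 1 mm).
Layer 102–81 kPa: Δp = 210 hPa = 21000 Pa, q̄ = 0.00347 kg/kg → 0.00347 × 21000 / 9.8 = 7.44 mm
Layer 81–59 kPa: Δp = 220 hPa = 22000 Pa, q̄ = 0.000928 kg/kg → 0.000928 × 22000 / 9.8 = 2.08 mm
Layer 59–25 kPa: Δp = 340 hPa = 34000 Pa, q̄ = 0.000279 kg/kg → 0.000279 × 34000 / 9.8 = 0.97 mm
PW = 7.44 + 2.08 + 0.97 = 10.49 ≈ 10.5 mm.

PW ≈ 10.5 mm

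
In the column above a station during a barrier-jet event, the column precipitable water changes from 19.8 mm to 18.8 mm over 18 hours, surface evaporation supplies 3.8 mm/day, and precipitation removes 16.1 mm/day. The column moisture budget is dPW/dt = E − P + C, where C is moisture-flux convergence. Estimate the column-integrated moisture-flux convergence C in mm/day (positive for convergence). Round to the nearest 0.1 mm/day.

C ≈ 11.0 mm/day

dPW/dt = (18.8 − 19.8) mm / (18/24 day) = -1.333 mm/day.
C = dPW/dt − E + P = (-1.333) − 3.8 + 16.1 = 11.0 mm/day.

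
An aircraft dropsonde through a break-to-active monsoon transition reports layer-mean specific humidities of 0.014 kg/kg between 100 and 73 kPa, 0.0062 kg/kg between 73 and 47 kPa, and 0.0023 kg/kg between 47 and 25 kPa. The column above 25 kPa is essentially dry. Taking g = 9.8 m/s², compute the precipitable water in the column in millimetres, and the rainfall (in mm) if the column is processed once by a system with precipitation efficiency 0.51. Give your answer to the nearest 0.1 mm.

Precipitable water is the column-integrated vapour mass per unit area: PW = (1/g) Σ q̄ Δp, with q in kg/kg and Δp in Pa (1 kg/m² of water = 1 mm).
Layer 100–73 kPa: Δp = 270 hPa = 27000 Pa, q̄ = 0.014 kg/kg → 0.014 × 27000 / 9.8 = 38.57 mm
Layer 73–47 kPa: Δp = 260 hPa = 26000 Pa, q̄ = 0.0062 kg/kg → 0.0062 × 26000 / 9.8 = 16.45 mm
Layer 47–25 kPa: Δp = 220 hPa = 22000 Pa, q̄ = 0.0023 kg/kg → 0.0023 × 22000 / 9.8 = 5.16 mm
PW = 38.57 + 16.45 + 5.16 = 60.18 ≈ 60.2 mm.
Rainfall = ε × PW = 0.51 × 60.2 = 30.7 mm.

PW ≈ 60.2 mm; rainfall ≈ 30.7 mm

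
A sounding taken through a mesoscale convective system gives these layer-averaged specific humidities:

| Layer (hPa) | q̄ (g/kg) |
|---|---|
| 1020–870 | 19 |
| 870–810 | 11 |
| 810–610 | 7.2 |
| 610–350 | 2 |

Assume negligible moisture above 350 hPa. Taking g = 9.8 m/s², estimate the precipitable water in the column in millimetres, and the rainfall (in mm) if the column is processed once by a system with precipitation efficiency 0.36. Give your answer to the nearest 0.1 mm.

PW ≈ 55.8 mm; rainfall ≈ 20.1 mm

Precipitable water is the column-integrated vapour mass per unit area: PW = (1/g) Σ q̄ Δp, with q in kg/kg and Δp in Pa (1 kg/m² of water = 1 mm).
Layer 1020–870 hPa: Δp = 150 hPa = 15000 Pa, q̄ = 0.019 kg/kg → 0.019 × 15000 / 9.8 = 29.08 mm
Layer 870–810 hPa: Δp = 60 hPa = 6000 Pa, q̄ = 0.011 kg/kg → 0.011 × 6000 / 9.8 = 6.73 mm
Layer 810–610 hPa: Δp = 200 hPa = 20000 Pa, q̄ = 0.0072 kg/kg → 0.0072 × 20000 / 9.8 = 14.69 mm
Layer 610–350 hPa: Δp = 260 hPa = 26000 Pa, q̄ = 0.002 kg/kg → 0.002 × 26000 / 9.8 = 5.31 mm
PW = 29.08 + 6.73 + 14.69 + 5.31 = 55.81 ≈ 55.8 mm.
Rainfall = ε × PW = 0.36 × 55.8 = 20.1 mm.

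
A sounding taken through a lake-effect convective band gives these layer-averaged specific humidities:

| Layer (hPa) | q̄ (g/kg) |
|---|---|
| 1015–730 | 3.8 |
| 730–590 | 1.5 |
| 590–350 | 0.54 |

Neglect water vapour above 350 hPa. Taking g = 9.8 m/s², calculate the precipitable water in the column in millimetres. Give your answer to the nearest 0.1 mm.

Precipitable water is the column-integrated vapour mass per unit area: PW = (1/g) Σ q̄ Δp, with q in kg/kg and Δp in Pa (1 kg/m² of water = 1 mm).
Layer 1015–730 hPa: Δp = 285 hPa = 28500 Pa, q̄ = 0.0038 kg/kg → 0.0038 × 28500 / 9.8 = 11.05 mm
Layer 730–590 hPa: Δp = 140 hPa = 14000 Pa, q̄ = 0.0015 kg/kg → 0.0015 × 14000 / 9.8 = 2.14 mm
Layer 590–350 hPa: Δp = 240 hPa = 24000 Pa, q̄ = 0.00054 kg/kg → 0.00054 × 24000 / 9.8 = 1.32 mm
PW = 11.05 + 2.14 + 1.32 = 14.51 ≈ 14.5 mm.

PW ≈ 14.5 mm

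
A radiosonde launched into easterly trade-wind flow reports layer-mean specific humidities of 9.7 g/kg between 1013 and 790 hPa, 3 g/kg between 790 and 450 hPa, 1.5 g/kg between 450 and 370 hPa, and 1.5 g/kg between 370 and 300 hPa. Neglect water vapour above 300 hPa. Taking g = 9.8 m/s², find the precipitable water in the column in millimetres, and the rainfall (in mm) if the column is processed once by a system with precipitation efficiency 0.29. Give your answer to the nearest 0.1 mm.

Precipitable water is the column-integrated vapour mass per unit area: PW = (1/g) Σ q̄ Δp, with q in kg/kg and Δp in Pa (1 kg/m² of water = 1 mm).
Layer 1013–790 hPa: Δp = 223 hPa = 22300 Pa, q̄ = 0.0097 kg/kg → 0.0097 × 22300 / 9.8 = 22.07 mm
Layer 790–450 hPa: Δp = 340 hPa = 34000 Pa, q̄ = 0.003 kg/kg → 0.003 × 34000 / 9.8 = 10.41 mm
Layer 450–370 hPa: Δp = 80 hPa = 8000 Pa, q̄ = 0.0015 kg/kg → 0.0015 × 8000 / 9.8 = 1.22 mm
Layer 370–300 hPa: Δp = 70 hPa = 7000 Pa, q̄ = 0.0015 kg/kg → 0.0015 × 7000 / 9.8 = 1.07 mm
PW = 22.07 + 10.41 + 1.22 + 1.07 = 34.77 ≈ 34.8 mm.
Rainfall = ε × PW = 0.29 × 34.8 = 10.1 mm.

PW ≈ 34.8 mm; rainfall ≈ 10.1 mm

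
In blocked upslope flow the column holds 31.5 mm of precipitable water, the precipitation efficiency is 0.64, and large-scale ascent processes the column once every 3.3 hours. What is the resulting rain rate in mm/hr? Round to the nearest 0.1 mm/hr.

Each overturning extracts ε × PW = 0.64 × 31.5 = 20.16 mm.
Rate = ε·PW / τ = 20.16 / 3.3 h = 6.1 mm/hr.

R ≈ 6.1 mm/hr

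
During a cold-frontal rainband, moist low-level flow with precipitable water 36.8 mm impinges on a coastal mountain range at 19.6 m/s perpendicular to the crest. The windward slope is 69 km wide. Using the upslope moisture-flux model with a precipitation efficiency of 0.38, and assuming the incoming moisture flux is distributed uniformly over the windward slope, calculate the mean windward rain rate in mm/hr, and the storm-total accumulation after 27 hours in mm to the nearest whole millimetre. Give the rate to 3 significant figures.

R ≈ 14.3 mm/hr; total ≈ 386 mm

Incoming column moisture flux per unit ridge length: F = V × PW = 19.6 × 36.8 = 721.28 mm·m/s.
Spread over the 69 km slope with efficiency ε = 0.38: R = ε·F/W = 0.38 × 721.28 / 69000 m = 3.972e-03 mm/s.
R = 3.972e-03 × 3600 = 14.3 mm/hr.
Over 27 h: total = 14.3 × 27 = 386.1 ≈ 386 mm.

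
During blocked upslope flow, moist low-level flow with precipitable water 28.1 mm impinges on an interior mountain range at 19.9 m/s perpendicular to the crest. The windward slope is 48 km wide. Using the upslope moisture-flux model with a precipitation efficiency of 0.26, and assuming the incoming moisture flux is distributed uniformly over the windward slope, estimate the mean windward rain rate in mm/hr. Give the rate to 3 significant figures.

R ≈ 10.9 mm/hr

Incoming column moisture flux per unit ridge length: F = V × PW = 19.9 × 28.1 = 559.19 mm·m/s.
Spread over the 48 km slope with efficiency ε = 0.26: R = ε·F/W = 0.26 × 559.19 / 48000 m = 3.029e-03 mm/s.
R = 3.029e-03 × 3600 = 10.9 mm/hr.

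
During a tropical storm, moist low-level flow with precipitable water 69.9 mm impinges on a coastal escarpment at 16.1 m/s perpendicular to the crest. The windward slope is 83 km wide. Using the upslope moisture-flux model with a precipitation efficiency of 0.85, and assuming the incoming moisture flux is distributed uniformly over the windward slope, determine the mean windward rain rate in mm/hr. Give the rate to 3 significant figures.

R ≈ 41.5 mm/hr

Incoming column moisture flux per unit ridge length: F = V × PW = 16.1 × 69.9 = 1125.39 mm·m/s.
Spread over the 83 km slope with efficiency ε = 0.85: R = ε·F/W = 0.85 × 1125.39 / 83000 m = 1.153e-02 mm/s.
R = 1.153e-02 × 3600 = 41.5 mm/hr.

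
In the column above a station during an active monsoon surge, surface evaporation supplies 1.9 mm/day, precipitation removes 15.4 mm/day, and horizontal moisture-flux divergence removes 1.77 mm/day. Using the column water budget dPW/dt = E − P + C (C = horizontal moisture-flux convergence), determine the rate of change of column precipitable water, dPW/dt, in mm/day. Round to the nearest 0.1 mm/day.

dPW/dt ≈ -15.3 mm/day

dPW/dt = E − P + C = 1.9 − 15.4 + (-1.77) = -15.3 mm/day.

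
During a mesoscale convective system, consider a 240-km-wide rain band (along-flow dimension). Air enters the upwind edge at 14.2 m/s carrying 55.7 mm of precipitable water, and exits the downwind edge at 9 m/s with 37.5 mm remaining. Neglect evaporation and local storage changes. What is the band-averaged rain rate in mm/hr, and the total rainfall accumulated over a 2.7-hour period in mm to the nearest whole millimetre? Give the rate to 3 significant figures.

Column moisture flux per unit crosswind length is F = V × PW.
Inflow: F_in = 14.2 × 55.7 = 790.94 mm·m/s
Outflow: F_out = 9 × 37.5 = 337.5 mm·m/s
Steady-state rate R = (F_in − F_out)/L = (790.94 − 337.5) / 240000 m = 1.889e-03 mm/s.
R = 1.889e-03 × 3600 = 6.80 mm/hr.
Over 2.7 h: total = 6.80 × 2.7 = 18.36 ≈ 18 mm.

R ≈ 6.80 mm/hr; total ≈ 18 mm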